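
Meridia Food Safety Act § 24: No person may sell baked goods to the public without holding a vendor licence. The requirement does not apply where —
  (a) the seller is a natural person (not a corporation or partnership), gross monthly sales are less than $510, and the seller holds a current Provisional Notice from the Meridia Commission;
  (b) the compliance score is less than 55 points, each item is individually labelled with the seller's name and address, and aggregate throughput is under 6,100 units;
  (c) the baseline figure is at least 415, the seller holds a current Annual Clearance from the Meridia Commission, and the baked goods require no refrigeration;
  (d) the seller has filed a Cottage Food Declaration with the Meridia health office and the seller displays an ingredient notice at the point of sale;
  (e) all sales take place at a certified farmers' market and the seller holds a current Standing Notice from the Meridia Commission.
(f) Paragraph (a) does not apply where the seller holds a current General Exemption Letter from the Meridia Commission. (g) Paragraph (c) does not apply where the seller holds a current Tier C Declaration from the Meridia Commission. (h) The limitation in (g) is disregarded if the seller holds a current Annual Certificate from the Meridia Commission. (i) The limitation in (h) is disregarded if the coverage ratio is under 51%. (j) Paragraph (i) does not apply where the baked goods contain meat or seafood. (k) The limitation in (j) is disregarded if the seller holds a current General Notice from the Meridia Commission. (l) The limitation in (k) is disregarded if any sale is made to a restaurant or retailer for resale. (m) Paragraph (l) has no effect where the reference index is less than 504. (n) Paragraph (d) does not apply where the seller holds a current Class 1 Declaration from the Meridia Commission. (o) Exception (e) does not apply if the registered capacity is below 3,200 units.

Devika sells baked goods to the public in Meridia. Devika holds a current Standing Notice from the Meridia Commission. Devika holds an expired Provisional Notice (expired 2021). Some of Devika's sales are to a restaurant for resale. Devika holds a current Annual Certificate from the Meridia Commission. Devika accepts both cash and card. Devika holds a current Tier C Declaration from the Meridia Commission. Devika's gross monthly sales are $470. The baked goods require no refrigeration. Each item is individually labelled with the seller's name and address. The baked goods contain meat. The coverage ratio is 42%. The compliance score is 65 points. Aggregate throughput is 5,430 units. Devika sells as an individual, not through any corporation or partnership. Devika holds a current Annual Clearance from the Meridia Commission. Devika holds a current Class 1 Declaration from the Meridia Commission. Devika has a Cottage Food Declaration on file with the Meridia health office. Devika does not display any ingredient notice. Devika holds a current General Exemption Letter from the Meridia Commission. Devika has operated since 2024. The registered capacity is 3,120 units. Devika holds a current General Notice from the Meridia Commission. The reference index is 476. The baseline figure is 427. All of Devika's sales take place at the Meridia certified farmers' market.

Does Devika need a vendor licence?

Exception (a) requires that the seller holds a current Provisional Notice from the Meridia Commission; but there is no Provisional Notice in force, so (a) is unavailable.
Exception (b) does not apply: the compliance score is 65 points, not less than 55 points.
Exception (c): the baseline figure is 427, meeting the 415 threshold; a current Annual Clearance is held; the baked goods are shelf-stable — every condition holds. But applying paragraphs (g)–(m): (g) operates against (c): a current Tier C Declaration is held. (h) is engaged (a current Annual Certificate is held), but yields to (i): (i) applies — the coverage ratio is 42%, under the 51% limit. (j) is triggered (the baked goods contain meat), but is displaced by (k): (k) is triggered — a current General Notice is held. (l) would limit (k) — some sales are to a restaurant for resale — but (m) sets (l) aside: (m) is engaged — the reference index is 476, less than the 504 limit. Exception (c) does not apply.
Exception (d) fails — no ingredient notice is displayed.
Exception (e): all sales are at a certified farmers' market; a current Standing Notice is held — every condition holds. Turning to paragraph (o): (o) is engaged — the registered capacity is 3,120 units, below the 3,200 units limit. (e) is therefore removed.
No exception displaces § 24.

Yes — Devika must hold a vendor licence.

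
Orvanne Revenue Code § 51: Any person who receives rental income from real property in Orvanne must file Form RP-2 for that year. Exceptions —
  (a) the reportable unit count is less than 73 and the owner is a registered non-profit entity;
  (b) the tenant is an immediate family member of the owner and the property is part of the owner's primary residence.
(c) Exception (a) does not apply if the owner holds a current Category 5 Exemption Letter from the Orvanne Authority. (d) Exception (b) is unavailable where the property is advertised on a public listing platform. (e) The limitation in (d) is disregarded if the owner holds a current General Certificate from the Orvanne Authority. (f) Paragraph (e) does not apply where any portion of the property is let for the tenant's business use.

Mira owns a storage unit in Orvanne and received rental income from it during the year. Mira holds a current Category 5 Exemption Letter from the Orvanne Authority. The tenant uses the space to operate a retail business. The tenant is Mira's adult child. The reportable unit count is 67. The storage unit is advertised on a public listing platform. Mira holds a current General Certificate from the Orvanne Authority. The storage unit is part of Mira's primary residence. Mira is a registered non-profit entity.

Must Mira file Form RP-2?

Yes — Mira must file Form RP-2.

Exception (a)'s conditions are all satisfied: the reportable unit count is 67, less than the 73 limit; Mira is a registered non-profit. Turning to paragraph (c): (c) operates against (a): a current Category 5 Exemption Letter is held. So (a) is unavailable.
All of (b)'s requirements are met (the tenant is an immediate family member; the storage unit is part of the primary residence). However, paragraphs (d)–(f) must be considered: (d) is triggered — the property is publicly advertised. (e) would limit (d) — a current General Certificate is held — but (f) sets (e) aside: (f) operates — the space is let for business use. (b) is therefore removed.
No exception applies. The general rule governs.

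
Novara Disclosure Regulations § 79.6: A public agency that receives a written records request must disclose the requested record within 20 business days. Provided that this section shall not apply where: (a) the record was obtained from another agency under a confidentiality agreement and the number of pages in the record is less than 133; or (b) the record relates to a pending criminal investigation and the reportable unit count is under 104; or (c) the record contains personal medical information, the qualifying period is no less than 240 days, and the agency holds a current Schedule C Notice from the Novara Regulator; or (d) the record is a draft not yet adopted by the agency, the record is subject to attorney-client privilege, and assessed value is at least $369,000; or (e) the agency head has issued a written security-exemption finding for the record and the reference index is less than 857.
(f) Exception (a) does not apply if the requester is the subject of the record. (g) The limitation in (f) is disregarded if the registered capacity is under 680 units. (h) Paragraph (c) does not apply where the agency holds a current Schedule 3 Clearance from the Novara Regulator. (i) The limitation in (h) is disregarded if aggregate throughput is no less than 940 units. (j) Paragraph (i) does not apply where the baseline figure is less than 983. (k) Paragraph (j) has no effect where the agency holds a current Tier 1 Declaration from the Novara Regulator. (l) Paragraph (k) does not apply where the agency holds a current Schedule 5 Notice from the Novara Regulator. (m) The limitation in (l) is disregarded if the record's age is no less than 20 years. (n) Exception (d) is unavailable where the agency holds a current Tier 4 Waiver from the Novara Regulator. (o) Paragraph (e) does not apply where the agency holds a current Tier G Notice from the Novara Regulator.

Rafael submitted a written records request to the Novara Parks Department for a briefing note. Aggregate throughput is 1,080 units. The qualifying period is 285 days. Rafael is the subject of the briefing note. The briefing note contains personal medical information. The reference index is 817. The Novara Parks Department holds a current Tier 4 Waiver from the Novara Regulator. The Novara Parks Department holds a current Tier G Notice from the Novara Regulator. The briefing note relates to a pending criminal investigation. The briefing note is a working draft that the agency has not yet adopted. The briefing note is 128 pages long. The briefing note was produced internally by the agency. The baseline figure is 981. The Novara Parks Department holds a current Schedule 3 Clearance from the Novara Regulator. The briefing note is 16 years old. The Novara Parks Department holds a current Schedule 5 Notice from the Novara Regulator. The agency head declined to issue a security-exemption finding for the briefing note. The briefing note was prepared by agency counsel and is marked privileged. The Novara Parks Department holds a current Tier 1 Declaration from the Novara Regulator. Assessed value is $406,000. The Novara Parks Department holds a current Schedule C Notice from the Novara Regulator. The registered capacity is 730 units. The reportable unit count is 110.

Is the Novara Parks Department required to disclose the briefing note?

Yes — the Novara Parks Department must disclose the briefing note.

Exception (a) requires that the record was obtained from another agency under a confidentiality agreement; but the briefing note was produced internally, so (a) is unavailable.
Exception (b) does not apply: the reportable unit count is 110, not under 104.
Exception (c)'s conditions are all satisfied: the briefing note contains personal medical information; the qualifying period is 285 days, meeting the 240 days threshold; a current Schedule C Notice is held. But applying paragraphs (h)–(m): (h) operates against (c): a current Schedule 3 Clearance is held. (i) is engaged (aggregate throughput is 1,080 units, meeting the 940 units threshold), but is set aside by (j): (j) operates against (i): the baseline figure is 981, less than the 983 limit. (k) is engaged (a current Tier 1 Declaration is held), but is overridden by (l): (l) is engaged — a current Schedule 5 Notice is held. (m), which would lift (l), is not triggered — the record's age is 16 years, short of 20 years. Exception (c) does not apply.
All of (d)'s requirements are met (the briefing note is an unadopted draft; the briefing note is privileged; assessed value is $406,000, meeting the $369,000 threshold). But: (n) operates against (d): a current Tier 4 Waiver is held. Exception (d) does not apply.
Exception (e) fails — the agency head declined to issue a security-exemption finding.
No exception is made out. the Novara Parks Department falls within the general rule.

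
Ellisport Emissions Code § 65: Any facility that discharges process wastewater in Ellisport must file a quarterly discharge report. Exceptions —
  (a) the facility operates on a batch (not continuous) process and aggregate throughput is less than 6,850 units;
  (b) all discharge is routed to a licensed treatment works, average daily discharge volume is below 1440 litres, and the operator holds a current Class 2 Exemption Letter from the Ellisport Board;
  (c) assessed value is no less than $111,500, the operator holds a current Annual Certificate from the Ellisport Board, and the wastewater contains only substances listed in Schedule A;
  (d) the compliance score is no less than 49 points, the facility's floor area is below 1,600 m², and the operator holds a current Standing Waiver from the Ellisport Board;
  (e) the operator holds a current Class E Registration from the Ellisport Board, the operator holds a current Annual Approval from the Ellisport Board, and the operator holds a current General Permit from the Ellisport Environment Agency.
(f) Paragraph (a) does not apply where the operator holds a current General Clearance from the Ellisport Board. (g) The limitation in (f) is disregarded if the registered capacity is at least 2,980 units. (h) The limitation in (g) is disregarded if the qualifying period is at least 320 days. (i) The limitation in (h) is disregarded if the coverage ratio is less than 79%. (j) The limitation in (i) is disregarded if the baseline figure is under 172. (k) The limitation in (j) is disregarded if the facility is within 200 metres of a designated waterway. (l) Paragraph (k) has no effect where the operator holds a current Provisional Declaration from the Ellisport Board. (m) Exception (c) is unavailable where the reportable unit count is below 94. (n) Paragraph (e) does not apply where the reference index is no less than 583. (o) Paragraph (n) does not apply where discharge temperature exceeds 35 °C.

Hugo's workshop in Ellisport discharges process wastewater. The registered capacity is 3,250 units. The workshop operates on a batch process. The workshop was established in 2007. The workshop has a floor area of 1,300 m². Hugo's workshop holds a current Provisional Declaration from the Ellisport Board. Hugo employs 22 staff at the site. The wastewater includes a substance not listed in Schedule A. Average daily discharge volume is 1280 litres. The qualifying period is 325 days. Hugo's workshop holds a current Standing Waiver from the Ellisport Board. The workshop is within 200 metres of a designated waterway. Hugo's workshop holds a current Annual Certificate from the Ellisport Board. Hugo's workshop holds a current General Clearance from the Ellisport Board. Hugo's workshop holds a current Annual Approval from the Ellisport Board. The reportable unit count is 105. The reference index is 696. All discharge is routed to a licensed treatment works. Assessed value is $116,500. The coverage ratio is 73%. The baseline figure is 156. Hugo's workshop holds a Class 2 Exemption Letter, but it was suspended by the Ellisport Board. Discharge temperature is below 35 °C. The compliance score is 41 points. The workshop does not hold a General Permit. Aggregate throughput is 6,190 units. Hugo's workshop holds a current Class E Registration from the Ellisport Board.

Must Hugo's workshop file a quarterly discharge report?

All of (a)'s requirements are met (the facility operates on a batch process; aggregate throughput is 6,190 units, less than the 6,850 units limit). But applying paragraphs (f)–(l): (f) operates against (a): a current General Clearance is held. (g) would limit (f) — the registered capacity is 3,250 units, meeting the 2,980 units threshold — but (h) sets (g) aside: (h) is engaged — the qualifying period is 325 days, meeting the 320 days threshold. (i) applies (the coverage ratio is 73%, less than the 79% limit), but is itself disapplied by (j): (j) operates against (i): the baseline figure is 156, under the 172 limit. (k) is engaged (the workshop is within 200 m of a designated waterway), but is displaced by (l): (l) operates against (k): a current Provisional Declaration is held. Exception (a) does not apply.
Exception (b) does not apply: the Class 2 Exemption Letter is not current.
Exception (c) fails — the wastewater includes a non-Schedule-A substance.
Exception (d) does not apply: the compliance score is 41 points, short of 49 points.
Exception (e) fails — no General Permit is held.
No exception applies. The general rule governs.

Yes — Hugo's workshop must file a quarterly discharge report.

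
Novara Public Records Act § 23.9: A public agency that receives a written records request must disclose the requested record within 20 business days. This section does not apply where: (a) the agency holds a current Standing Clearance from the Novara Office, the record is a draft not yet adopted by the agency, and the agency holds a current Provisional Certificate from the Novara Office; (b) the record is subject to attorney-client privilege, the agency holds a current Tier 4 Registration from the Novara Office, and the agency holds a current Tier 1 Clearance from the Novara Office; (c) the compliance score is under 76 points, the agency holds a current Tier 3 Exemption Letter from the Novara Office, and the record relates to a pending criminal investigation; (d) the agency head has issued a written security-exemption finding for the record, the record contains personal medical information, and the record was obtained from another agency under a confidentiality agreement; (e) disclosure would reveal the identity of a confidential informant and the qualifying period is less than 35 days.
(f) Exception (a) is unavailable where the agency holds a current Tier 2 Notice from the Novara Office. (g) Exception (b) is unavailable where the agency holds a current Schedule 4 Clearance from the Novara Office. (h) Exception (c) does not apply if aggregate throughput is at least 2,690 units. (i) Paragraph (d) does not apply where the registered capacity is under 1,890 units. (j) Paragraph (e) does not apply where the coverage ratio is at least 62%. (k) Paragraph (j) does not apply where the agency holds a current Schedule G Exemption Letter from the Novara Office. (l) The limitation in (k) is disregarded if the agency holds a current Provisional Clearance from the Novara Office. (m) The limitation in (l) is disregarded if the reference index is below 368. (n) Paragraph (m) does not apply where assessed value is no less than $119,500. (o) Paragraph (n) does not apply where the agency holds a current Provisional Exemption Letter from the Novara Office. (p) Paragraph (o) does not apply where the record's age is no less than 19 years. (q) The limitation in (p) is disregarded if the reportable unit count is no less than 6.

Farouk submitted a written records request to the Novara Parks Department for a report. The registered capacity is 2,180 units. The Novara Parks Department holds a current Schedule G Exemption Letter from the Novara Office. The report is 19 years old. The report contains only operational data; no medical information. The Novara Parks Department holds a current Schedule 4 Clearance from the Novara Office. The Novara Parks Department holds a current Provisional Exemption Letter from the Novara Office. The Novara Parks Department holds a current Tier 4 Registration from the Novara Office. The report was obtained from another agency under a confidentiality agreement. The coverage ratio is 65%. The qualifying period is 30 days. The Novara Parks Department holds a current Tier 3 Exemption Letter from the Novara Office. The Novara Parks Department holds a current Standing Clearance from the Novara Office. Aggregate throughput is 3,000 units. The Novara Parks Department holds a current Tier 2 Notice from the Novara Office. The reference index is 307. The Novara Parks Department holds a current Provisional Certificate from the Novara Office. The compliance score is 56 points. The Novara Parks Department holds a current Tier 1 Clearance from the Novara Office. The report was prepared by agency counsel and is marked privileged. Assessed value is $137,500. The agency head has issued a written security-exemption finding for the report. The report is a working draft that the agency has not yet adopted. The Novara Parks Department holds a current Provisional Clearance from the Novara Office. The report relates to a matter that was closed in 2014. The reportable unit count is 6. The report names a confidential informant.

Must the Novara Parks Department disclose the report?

No — exception (e) applies; the Novara Parks Department is not required to disclose the report.

All of (a)'s requirements are met (a current Standing Clearance is held; the report is an unadopted draft; a current Provisional Certificate is held). However, paragraph (f) must be considered: (f) operates against (a): a current Tier 2 Notice is held. So (a) is unavailable.
All of (b)'s requirements are met (the report is privileged; a current Tier 4 Registration is held; a current Tier 1 Clearance is held). Turning to paragraph (g): (g) operates against (b): a current Schedule 4 Clearance is held. (b) is therefore removed.
Exception (c) fails — the report relates to a closed matter.
Exception (d) requires that the record contains personal medical information; but the report contains only operational data, so (d) is unavailable.
All of (e)'s requirements are met (the report names a confidential informant; the qualifying period is 30 days, less than the 35 days limit). Considering the limiting provisions: (j) would limit (e) — the coverage ratio is 65%, meeting the 62% threshold — but (k) sets (j) aside: (k) operates against (j): a current Schedule G Exemption Letter is held. (l) applies (a current Provisional Clearance is held), but is itself disapplied by (m): (m) operates against (l): the reference index is 307, below the 368 limit. (n) is triggered (assessed value is $137,500, meeting the $119,500 threshold), but is set aside by (o): (o) applies — a current Provisional Exemption Letter is held. (p) applies (the record's age is 19 years, meeting the 19 years threshold), but yields to (q): (q) is triggered — the reportable unit count is 6, meeting the 6 threshold. (e) remains available.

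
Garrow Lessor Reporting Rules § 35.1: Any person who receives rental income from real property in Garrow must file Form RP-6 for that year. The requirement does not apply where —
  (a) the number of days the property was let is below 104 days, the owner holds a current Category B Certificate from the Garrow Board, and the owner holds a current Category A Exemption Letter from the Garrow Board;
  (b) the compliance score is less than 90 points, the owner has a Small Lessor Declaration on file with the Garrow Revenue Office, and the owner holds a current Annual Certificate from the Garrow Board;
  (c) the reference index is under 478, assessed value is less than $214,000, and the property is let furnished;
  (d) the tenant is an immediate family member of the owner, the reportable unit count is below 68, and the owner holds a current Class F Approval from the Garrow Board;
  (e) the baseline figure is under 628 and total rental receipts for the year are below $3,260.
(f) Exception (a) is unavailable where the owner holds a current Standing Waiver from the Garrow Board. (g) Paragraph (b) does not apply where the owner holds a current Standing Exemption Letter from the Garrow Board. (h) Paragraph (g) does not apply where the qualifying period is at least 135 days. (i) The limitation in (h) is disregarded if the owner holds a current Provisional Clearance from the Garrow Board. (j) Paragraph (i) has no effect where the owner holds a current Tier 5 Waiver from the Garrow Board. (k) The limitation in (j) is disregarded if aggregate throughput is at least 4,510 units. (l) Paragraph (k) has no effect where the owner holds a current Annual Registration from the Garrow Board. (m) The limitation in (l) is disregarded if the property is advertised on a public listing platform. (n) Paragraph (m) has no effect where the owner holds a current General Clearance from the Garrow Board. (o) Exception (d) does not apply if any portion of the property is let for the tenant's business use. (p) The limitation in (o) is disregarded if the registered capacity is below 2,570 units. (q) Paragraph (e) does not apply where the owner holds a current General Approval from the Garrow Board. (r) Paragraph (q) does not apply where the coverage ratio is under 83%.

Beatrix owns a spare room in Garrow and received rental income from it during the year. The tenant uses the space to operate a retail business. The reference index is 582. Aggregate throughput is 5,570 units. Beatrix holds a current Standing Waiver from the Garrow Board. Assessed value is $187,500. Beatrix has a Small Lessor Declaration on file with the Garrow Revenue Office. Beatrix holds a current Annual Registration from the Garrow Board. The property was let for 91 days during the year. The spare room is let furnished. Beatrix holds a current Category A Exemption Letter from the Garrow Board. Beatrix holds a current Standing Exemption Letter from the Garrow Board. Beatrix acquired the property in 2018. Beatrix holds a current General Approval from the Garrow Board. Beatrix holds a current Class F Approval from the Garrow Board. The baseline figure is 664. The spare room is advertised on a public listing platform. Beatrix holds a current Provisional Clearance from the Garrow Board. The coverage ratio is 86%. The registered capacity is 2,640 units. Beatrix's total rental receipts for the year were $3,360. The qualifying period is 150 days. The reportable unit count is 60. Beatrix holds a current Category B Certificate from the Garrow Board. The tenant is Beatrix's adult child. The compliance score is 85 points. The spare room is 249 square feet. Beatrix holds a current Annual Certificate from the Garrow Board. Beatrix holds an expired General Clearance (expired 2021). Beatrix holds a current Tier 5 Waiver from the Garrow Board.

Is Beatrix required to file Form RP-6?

Yes — Beatrix must file Form RP-6.

All of (a)'s requirements are met (the number of days the property was let is 91 days, below the 104 days limit; a current Category B Certificate is held; a current Category A Exemption Letter is held). But applying paragraph (f): (f) operates against (a): a current Standing Waiver is held. (a) is therefore removed.
Exception (b) is satisfied on its face — the compliance score is 85 points, less than the 90 points limit; a Small Lessor Declaration is on file; a current Annual Certificate is held. But: (g) applies — a current Standing Exemption Letter is held. (h) operates (the qualifying period is 150 days, meeting the 135 days threshold), but is set aside by (i): (i) operates against (h): a current Provisional Clearance is held. (j) would limit (i) — a current Tier 5 Waiver is held — but (k) sets (j) aside: (k) operates against (j): aggregate throughput is 5,570 units, meeting the 4,510 units threshold. (l) is engaged (a current Annual Registration is held), but is itself disapplied by (m): (m) operates against (l): the property is publicly advertised. (n) is inapplicable (no current General Clearance is held), so (m) stands. So (b) is unavailable.
Exception (c) fails — the reference index is 582, not under 478.
Exception (d)'s conditions are all satisfied: the tenant is an immediate family member; the reportable unit count is 60, below the 68 limit; a current Class F Approval is held. Turning to paragraphs (o)–(p): (o) operates against (d): the space is let for business use. (p) is not triggered (the registered capacity is 2,640 units, not below 2,570 units), so (o) stands. Exception (d) does not apply.
Exception (e) fails — the baseline figure is 664, not under 628.
No exception applies. The general rule governs.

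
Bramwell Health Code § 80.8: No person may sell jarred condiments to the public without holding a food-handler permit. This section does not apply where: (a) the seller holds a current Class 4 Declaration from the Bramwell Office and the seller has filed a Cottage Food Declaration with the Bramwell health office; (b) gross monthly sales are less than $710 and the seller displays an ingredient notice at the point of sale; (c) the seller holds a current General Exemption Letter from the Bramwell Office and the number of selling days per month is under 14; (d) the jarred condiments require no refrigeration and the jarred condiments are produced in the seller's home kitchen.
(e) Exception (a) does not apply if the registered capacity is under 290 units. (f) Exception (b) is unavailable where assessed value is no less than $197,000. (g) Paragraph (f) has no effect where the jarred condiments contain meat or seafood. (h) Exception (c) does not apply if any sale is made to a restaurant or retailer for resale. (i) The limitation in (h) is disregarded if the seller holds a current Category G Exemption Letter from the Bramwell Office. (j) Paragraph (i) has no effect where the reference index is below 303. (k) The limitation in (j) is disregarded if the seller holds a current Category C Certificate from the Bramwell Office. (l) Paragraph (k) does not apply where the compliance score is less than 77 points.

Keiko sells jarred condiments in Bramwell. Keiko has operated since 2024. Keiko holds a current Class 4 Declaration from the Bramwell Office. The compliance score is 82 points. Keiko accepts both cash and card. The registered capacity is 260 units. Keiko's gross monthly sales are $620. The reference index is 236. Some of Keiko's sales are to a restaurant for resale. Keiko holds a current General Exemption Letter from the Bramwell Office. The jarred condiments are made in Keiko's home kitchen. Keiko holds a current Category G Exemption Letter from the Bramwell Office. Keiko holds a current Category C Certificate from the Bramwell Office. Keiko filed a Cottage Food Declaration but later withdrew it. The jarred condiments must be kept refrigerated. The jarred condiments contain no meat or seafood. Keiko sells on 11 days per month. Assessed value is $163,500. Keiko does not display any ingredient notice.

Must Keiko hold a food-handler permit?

Exception (a) fails — the Cottage Food Declaration was withdrawn.
Exception (b) requires that the seller displays an ingredient notice at the point of sale; but no ingredient notice is displayed, so (b) is unavailable.
Exception (c) is satisfied on its face — a current General Exemption Letter is held; the number of selling days per month is 11, under the 14 limit. Under paragraphs (h)–(l): (h) would limit (c) — some sales are to a restaurant for resale — but (i) sets (h) aside: (i) operates against (h): a current Category G Exemption Letter is held. (j) would limit (i) — the reference index is 236, below the 303 limit — but (k) sets (j) aside: (k) operates against (j): a current Category C Certificate is held. (l) does not operate here (the compliance score is 82 points, not less than 77 points), so (k) stands. Exception (c) stands.
Exception (d) requires that the jarred condiments require no refrigeration; but the jarred condiments require refrigeration, so (d) is unavailable.

No — exception (c) applies; Keiko is not required to hold a food-handler permit.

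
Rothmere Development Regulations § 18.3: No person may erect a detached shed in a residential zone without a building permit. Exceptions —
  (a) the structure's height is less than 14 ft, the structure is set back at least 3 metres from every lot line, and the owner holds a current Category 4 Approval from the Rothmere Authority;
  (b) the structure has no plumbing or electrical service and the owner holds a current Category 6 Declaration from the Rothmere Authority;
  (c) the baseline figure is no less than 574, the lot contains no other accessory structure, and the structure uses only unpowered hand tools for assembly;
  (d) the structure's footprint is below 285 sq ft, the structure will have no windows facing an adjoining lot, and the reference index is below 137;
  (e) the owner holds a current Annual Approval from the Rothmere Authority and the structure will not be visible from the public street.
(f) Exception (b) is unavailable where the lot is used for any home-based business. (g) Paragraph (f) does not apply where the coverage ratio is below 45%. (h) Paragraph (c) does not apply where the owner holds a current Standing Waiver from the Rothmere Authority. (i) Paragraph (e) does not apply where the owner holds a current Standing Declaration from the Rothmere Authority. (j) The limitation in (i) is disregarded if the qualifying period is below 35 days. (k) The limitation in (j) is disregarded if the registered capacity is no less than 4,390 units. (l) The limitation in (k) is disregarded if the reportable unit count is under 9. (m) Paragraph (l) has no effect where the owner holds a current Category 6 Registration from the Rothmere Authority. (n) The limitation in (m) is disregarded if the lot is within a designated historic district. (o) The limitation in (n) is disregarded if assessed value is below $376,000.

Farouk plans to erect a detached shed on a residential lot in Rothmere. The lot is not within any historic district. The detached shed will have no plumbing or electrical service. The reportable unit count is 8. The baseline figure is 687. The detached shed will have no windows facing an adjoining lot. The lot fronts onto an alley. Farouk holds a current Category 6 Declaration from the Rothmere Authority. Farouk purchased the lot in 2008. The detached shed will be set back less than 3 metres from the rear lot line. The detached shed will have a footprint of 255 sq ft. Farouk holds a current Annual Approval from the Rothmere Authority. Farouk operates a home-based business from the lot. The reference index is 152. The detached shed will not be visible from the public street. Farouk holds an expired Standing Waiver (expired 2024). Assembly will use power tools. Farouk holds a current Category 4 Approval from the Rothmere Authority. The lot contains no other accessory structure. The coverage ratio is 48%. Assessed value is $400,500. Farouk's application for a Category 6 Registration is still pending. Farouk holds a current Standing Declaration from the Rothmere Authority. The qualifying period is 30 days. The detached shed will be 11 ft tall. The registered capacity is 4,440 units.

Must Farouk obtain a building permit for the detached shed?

No — exception (e) applies; Farouk does not need a building permit.

Exception (a) does not apply: the rear setback is under 3 m.
All of (b)'s requirements are met (there is no plumbing or electrical service; a current Category 6 Declaration is held). However, paragraphs (f)–(g) must be considered: (f) operates against (b): a home-based business operates on the lot. (g), which would lift (f), does not operate here — the coverage ratio is 48%, not below 45%. (b) is therefore removed.
Exception (c) does not apply: assembly uses power tools.
Exception (d) does not apply: the reference index is 152, not below 137.
Exception (e): a current Annual Approval is held; the structure will not be visible from the street — every condition holds. Applying paragraphs (i)–(o): (i) operates (a current Standing Declaration is held), but is set aside by (j): (j) applies — the qualifying period is 30 days, below the 35 days limit. (k) applies (the registered capacity is 4,440 units, meeting the 4,390 units threshold), but is itself disapplied by (l): (l) operates — the reportable unit count is 8, under the 9 limit. (m) does not operate here (there is no Category 6 Registration in force), so (l) stands. (e) remains available.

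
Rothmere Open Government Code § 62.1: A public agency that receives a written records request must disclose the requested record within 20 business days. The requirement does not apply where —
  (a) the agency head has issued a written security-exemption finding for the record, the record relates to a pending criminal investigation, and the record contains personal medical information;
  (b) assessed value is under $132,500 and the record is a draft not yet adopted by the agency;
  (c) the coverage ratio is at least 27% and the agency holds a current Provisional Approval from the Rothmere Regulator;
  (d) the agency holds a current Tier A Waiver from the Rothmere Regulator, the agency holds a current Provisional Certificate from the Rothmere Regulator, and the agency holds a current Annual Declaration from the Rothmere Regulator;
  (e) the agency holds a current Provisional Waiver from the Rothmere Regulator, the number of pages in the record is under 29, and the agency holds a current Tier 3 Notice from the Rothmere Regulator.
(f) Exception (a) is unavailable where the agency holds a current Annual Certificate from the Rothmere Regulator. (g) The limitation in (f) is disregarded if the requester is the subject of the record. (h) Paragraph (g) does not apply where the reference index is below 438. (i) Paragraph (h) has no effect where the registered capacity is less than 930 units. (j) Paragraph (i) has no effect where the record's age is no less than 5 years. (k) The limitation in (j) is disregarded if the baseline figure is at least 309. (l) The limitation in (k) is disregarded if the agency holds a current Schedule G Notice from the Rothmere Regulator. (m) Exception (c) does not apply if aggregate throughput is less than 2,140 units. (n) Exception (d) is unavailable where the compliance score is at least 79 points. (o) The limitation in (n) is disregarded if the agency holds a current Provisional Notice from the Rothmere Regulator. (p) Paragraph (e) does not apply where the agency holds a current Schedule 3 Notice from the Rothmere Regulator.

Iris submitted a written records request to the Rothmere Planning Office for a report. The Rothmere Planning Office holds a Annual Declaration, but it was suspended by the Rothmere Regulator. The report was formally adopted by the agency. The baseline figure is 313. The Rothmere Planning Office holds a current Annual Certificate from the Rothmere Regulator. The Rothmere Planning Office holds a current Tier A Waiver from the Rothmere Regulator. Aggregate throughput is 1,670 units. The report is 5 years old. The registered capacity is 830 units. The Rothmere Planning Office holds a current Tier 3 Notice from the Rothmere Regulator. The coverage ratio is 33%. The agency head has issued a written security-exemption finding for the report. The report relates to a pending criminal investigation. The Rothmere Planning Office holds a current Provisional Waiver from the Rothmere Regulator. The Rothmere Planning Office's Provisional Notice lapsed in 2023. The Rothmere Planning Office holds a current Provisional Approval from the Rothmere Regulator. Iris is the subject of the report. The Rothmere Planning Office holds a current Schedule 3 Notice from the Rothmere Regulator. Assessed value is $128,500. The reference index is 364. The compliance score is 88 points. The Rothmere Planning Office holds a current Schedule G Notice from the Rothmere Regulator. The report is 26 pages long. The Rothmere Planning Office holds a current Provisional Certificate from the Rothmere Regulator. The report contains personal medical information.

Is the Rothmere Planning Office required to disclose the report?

Exception (a) is satisfied on its face — a written security-exemption finding has been issued; the report relates to a pending investigation; the report contains personal medical information. Turning to paragraphs (f)–(l): (f) operates against (a): a current Annual Certificate is held. (g) applies (Iris is the subject of the report), but yields to (h): (h) operates against (g): the reference index is 364, below the 438 limit. (i) would limit (h) — the registered capacity is 830 units, less than the 930 units limit — but (j) sets (i) aside: (j) operates against (i): the record's age is 5 years, meeting the 5 years threshold. (k) applies (the baseline figure is 313, meeting the 309 threshold), but is itself disapplied by (l): (l) operates against (k): a current Schedule G Notice is held. (a) is therefore removed.
Exception (b) does not apply: the report has been formally adopted.
Exception (c): the coverage ratio is 33%, meeting the 27% threshold; a current Provisional Approval is held — every condition holds. Turning to paragraph (m): (m) is engaged — aggregate throughput is 1,670 units, less than the 2,140 units limit. (c) is therefore removed.
Exception (d) does not apply: the Annual Declaration is not current.
Exception (e) is satisfied on its face — a current Provisional Waiver is held; the number of pages in the record is 26, under the 29 limit; a current Tier 3 Notice is held. But: (p) operates against (e): a current Schedule 3 Notice is held. Exception (e) does not apply.
Every exception is unavailable, so the rule governs.

Yes — the Rothmere Planning Office must disclose the report.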